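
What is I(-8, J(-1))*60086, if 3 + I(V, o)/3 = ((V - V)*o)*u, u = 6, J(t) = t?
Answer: -540774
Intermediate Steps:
I(V, o) = -9 (I(V, o) = -9 + 3*(((V - V)*o)*6) = -9 + 3*((0*o)*6) = -9 + 3*(0*6) = -9 + 3*0 = -9 + 0 = -9)
I(-8, J(-1))*60086 = -9*60086 = -540774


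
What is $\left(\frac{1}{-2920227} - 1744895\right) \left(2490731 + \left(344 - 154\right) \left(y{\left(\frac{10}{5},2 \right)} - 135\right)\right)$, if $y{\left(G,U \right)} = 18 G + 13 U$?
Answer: $- \frac{12620819196578909926}{2920227} \approx -4.3219 \cdot 10^{12}$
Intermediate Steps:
$y{\left(G,U \right)} = 13 U + 18 G$
$\left(\frac{1}{-2920227} - 1744895\right) \left(2490731 + \left(344 - 154\right) \left(y{\left(\frac{10}{5},2 \right)} - 135\right)\right) = \left(\frac{1}{-2920227} - 1744895\right) \left(2490731 + \left(344 - 154\right) \left(\left(13 \cdot 2 + 18 \cdot \frac{10}{5}\right) - 135\right)\right) = \left(- \frac{1}{2920227} - 1744895\right) \left(2490731 + 190 \left(\left(26 + 18 \cdot 10 \cdot \frac{1}{5}\right) - 135\right)\right) = - \frac{5095489491166 \left(2490731 + 190 \left(\left(26 + 18 \cdot 2\right) - 135\right)\right)}{2920227} = - \frac{5095489491166 \left(2490731 + 190 \left(\left(26 + 36\right) - 135\right)\right)}{2920227} = - \frac{5095489491166 \left(2490731 + 190 \left(62 - 135\right)\right)}{2920227} = - \frac{5095489491166 \left(2490731 + 190 \left(-73\right)\right)}{2920227} = - \frac{5095489491166 \left(2490731 - 13870\right)}{2920227} = \left(- \frac{5095489491166}{2920227}\right) 2476861 = - \frac{12620819196578909926}{2920227}$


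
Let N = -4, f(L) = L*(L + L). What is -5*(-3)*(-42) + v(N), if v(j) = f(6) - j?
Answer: -554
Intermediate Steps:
f(L) = 2*L² (f(L) = L*(2*L) = 2*L²)
v(j) = 72 - j (v(j) = 2*6² - j = 2*36 - j = 72 - j)
-5*(-3)*(-42) + v(N) = -5*(-3)*(-42) + (72 - 1*(-4)) = 15*(-42) + (72 + 4) = -630 + 76 = -554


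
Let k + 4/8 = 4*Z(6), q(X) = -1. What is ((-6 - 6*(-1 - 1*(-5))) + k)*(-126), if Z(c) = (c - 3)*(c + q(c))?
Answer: -3717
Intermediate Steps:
Z(c) = (-1 + c)*(-3 + c) (Z(c) = (c - 3)*(c - 1) = (-3 + c)*(-1 + c) = (-1 + c)*(-3 + c))
k = 119/2 (k = -½ + 4*(3 + 6² - 4*6) = -½ + 4*(3 + 36 - 24) = -½ + 4*15 = -½ + 60 = 119/2 ≈ 59.500)
((-6 - 6*(-1 - 1*(-5))) + k)*(-126) = ((-6 - 6*(-1 - 1*(-5))) + 119/2)*(-126) = ((-6 - 6*(-1 + 5)) + 119/2)*(-126) = ((-6 - 6*4) + 119/2)*(-126) = ((-6 - 24) + 119/2)*(-126) = (-30 + 119/2)*(-126) = (59/2)*(-126) = -3717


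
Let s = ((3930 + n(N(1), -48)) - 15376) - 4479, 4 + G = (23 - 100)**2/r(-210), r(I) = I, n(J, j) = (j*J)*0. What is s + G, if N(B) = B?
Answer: -478717/30 ≈ -15957.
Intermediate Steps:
n(J, j) = 0 (n(J, j) = (J*j)*0 = 0)
G = -967/30 (G = -4 + (23 - 100)**2/(-210) = -4 + (-77)**2*(-1/210) = -4 + 5929*(-1/210) = -4 - 847/30 = -967/30 ≈ -32.233)
s = -15925 (s = ((3930 + 0) - 15376) - 4479 = (3930 - 15376) - 4479 = -11446 - 4479 = -15925)
s + G = -15925 - 967/30 = -478717/30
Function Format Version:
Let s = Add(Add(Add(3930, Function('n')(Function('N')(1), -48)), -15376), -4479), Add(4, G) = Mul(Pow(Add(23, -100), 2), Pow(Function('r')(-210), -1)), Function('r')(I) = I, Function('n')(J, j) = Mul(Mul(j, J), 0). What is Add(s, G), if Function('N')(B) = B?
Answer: Rational(-478717, 30) ≈ -15957.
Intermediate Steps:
Function('n')(J, j) = 0 (Function('n')(J, j) = Mul(Mul(J, j), 0) = 0)
G = Rational(-967, 30) (G = Add(-4, Mul(Pow(Add(23, -100), 2), Pow(-210, -1))) = Add(-4, Mul(Pow(-77, 2), Rational(-1, 210))) = Add(-4, Mul(5929, Rational(-1, 210))) = Add(-4, Rational(-847, 30)) = Rational(-967, 30) ≈ -32.233)
s = -15925 (s = Add(Add(Add(3930, 0), -15376), -4479) = Add(Add(3930, -15376), -4479) = Add(-11446, -4479) = -15925)
Add(s, G) = Add(-15925, Rational(-967, 30)) = Rational(-478717, 30)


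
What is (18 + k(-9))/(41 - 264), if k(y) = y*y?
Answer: -99/223 ≈ -0.44395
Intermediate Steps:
k(y) = y²
(18 + k(-9))/(41 - 264) = (18 + (-9)²)/(41 - 264) = (18 + 81)/(-223) = 99*(-1/223) = -99/223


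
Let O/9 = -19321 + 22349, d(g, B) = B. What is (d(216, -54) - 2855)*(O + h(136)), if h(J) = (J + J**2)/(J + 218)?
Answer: -14058964280/177 ≈ -7.9429e+7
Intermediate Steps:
O = 27252 (O = 9*(-19321 + 22349) = 9*3028 = 27252)
h(J) = (J + J**2)/(218 + J)
(d(216, -54) - 2855)*(O + h(136)) = (-54 - 2855)*(27252 + 136*(1 + 136)/(218 + 136)) = -2909*(27252 + 136*137/354) = -2909*(27252 + 136*(1/354)*137) = -2909*(27252 + 9316/177) = -2909*4832920/177 = -14058964280/177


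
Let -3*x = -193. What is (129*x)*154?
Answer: 1278046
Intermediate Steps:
x = 193/3 (x = -⅓*(-193) = 193/3 ≈ 64.333)
(129*x)*154 = (129*(193/3))*154 = 8299*154 = 1278046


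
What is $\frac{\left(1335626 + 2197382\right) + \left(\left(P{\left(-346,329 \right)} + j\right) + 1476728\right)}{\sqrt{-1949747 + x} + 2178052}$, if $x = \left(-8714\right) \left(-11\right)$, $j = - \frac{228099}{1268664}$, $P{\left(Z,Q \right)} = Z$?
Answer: $\frac{1153502242966221231}{501535903432812034} - \frac{2118410842287 i \sqrt{1853893}}{2006143613731248136} \approx 2.2999 - 0.0014378 i$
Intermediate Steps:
$j = - \frac{76033}{422888}$ ($j = \left(-228099\right) \frac{1}{1268664} = - \frac{76033}{422888} \approx -0.17979$)
$x = 95854$
$\frac{\left(1335626 + 2197382\right) + \left(\left(P{\left(-346,329 \right)} + j\right) + 1476728\right)}{\sqrt{-1949747 + x} + 2178052} = \frac{\left(1335626 + 2197382\right) + \left(\left(-346 - \frac{76033}{422888}\right) + 1476728\right)}{\sqrt{-1949747 + 95854} + 2178052} = \frac{3533008 + \left(- \frac{146395281}{422888} + 1476728\right)}{\sqrt{-1853893} + 2178052} = \frac{3533008 + \frac{624344155183}{422888}}{i \sqrt{1853893} + 2178052} = \frac{2118410842287}{422888 \left(2178052 + i \sqrt{1853893}\right)}$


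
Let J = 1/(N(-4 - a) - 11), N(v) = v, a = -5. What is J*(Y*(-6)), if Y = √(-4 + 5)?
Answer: ⅗ ≈ 0.60000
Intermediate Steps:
Y = 1 (Y = √1 = 1)
J = -⅒ (J = 1/((-4 - 1*(-5)) - 11) = 1/((-4 + 5) - 11) = 1/(1 - 11) = 1/(-10) = -⅒ ≈ -0.10000)
J*(Y*(-6)) = -(-6)/10 = -⅒*(-6) = ⅗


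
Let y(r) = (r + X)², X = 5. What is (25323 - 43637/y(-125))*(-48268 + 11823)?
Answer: -2657624526707/2880 ≈ -9.2279e+8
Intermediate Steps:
y(r) = (5 + r)² (y(r) = (r + 5)² = (5 + r)²)
(25323 - 43637/y(-125))*(-48268 + 11823) = (25323 - 43637/(5 - 125)²)*(-48268 + 11823) = (25323 - 43637/((-120)²))*(-36445) = (25323 - 43637/14400)*(-36445) = (364607563/14400)*(-36445) = -2657624526707/2880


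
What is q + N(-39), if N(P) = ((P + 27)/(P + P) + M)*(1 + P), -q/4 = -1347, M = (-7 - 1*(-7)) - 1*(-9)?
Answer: 65522/13 ≈ 5040.2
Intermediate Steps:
M = 9 (M = (-7 + 7) + 9 = 0 + 9 = 9)
q = 5388 (q = -4*(-1347) = 5388)
N(P) = (1 + P)*(9 + (27 + P)/(2*P)) (N(P) = ((P + 27)/(P + P) + 9)*(1 + P) = ((27 + P)/((2*P)) + 9)*(1 + P) = ((27 + P)*(1/(2*P)) + 9)*(1 + P) = ((27 + P)/(2*P) + 9)*(1 + P) = (9 + (27 + P)/(2*P))*(1 + P) = (1 + P)*(9 + (27 + P)/(2*P)))
q + N(-39) = 5388 + (1/2)*(27 - 39*(46 + 19*(-39)))/(-39) = 5388 + (1/2)*(-1/39)*(27 - 39*(46 - 741)) = 5388 + (1/2)*(-1/39)*(27 - 39*(-695)) = 5388 + (1/2)*(-1/39)*(27 + 27105) = 5388 + (1/2)*(-1/39)*27132 = 5388 - 4522/13 = 65522/13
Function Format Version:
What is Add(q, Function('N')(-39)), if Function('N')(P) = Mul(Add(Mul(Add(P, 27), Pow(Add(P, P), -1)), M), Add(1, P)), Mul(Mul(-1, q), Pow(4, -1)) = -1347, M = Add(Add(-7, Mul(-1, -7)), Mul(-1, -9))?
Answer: Rational(65522, 13) ≈ 5040.2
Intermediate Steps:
M = 9 (M = Add(Add(-7, 7), 9) = Add(0, 9) = 9)
q = 5388 (q = Mul(-4, -1347) = 5388)
Function('N')(P) = Mul(Add(1, P), Add(9, Mul(Rational(1, 2), Pow(P, -1), Add(27, P)))) (Function('N')(P) = Mul(Add(Mul(Add(P, 27), Pow(Add(P, P), -1)), 9), Add(1, P)) = Mul(Add(Mul(Add(27, P), Pow(Mul(2, P), -1)), 9), Add(1, P)) = Mul(Add(Mul(Add(27, P), Mul(Rational(1, 2), Pow(P, -1))), 9), Add(1, P)) = Mul(Add(Mul(Rational(1, 2), Pow(P, -1), Add(27, P)), 9), Add(1, P)) = Mul(Add(9, Mul(Rational(1, 2), Pow(P, -1), Add(27, P))), Add(1, P)) = Mul(Add(1, P), Add(9, Mul(Rational(1, 2), Pow(P, -1), Add(27, P)))))
Add(q, Function('N')(-39)) = Add(5388, Mul(Rational(1, 2), Pow(-39, -1), Add(27, Mul(-39, Add(46, Mul(19, -39)))))) = Add(5388, Mul(Rational(1, 2), Rational(-1, 39), Add(27, Mul(-39, Add(46, -741))))) = Add(5388, Mul(Rational(1, 2), Rational(-1, 39), Add(27, Mul(-39, -695)))) = Add(5388, Mul(Rational(1, 2), Rational(-1, 39), Add(27, 27105))) = Add(5388, Mul(Rational(1, 2), Rational(-1, 39), 27132)) = Add(5388, Rational(-4522, 13)) = Rational(65522, 13)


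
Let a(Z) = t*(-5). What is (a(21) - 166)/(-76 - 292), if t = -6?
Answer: 17/46 ≈ 0.36957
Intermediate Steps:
a(Z) = 30 (a(Z) = -6*(-5) = 30)
(a(21) - 166)/(-76 - 292) = (30 - 166)/(-76 - 292) = -136/(-368) = -136*(-1/368) = 17/46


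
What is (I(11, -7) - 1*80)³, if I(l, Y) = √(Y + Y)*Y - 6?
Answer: -459068 - 150514*I*√14 ≈ -4.5907e+5 - 5.6317e+5*I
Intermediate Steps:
I(l, Y) = -6 + √2*Y^(3/2) (I(l, Y) = √(2*Y)*Y - 6 = (√2*√Y)*Y - 6 = √2*Y^(3/2) - 6 = -6 + √2*Y^(3/2))
(I(11, -7) - 1*80)³ = ((-6 + √2*(-7)^(3/2)) - 1*80)³ = ((-6 + √2*(-7*I*√7)) - 80)³ = ((-6 - 7*I*√14) - 80)³ = (-86 - 7*I*√14)³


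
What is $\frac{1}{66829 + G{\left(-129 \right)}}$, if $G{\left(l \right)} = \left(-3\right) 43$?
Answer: $\frac{1}{66700} \approx 1.4993 \cdot 10^{-5}$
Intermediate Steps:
$G{\left(l \right)} = -129$
$\frac{1}{66829 + G{\left(-129 \right)}} = \frac{1}{66829 - 129} = \frac{1}{66700}$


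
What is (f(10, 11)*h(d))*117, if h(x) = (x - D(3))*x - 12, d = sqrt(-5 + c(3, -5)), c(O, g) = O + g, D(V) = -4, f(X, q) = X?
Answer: -22230 + 4680*I*sqrt(7) ≈ -22230.0 + 12382.0*I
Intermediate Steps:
d = I*sqrt(7) (d = sqrt(-5 + (3 - 5)) = sqrt(-5 - 2) = sqrt(-7) = I*sqrt(7) ≈ 2.6458*I)
h(x) = -12 + x*(4 + x) (h(x) = (x - 1*(-4))*x - 12 = (x + 4)*x - 12 = (4 + x)*x - 12 = x*(4 + x) - 12 = -12 + x*(4 + x))
(f(10, 11)*h(d))*117 = (10*(-12 + (I*sqrt(7))**2 + 4*(I*sqrt(7))))*117 = (10*(-12 - 7 + 4*I*sqrt(7)))*117 = (10*(-19 + 4*I*sqrt(7)))*117 = (-190 + 40*I*sqrt(7))*117 = -22230 + 4680*I*sqrt(7)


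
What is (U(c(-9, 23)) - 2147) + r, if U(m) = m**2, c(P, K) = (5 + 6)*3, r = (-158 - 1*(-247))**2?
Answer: 6863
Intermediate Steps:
r = 7921 (r = (-158 + 247)**2 = 89**2 = 7921)
c(P, K) = 33 (c(P, K) = 11*3 = 33)
(U(c(-9, 23)) - 2147) + r = (33**2 - 2147) + 7921 = (1089 - 2147) + 7921 = -1058 + 7921 = 6863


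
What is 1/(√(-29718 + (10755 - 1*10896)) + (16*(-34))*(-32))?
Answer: 17408/303068323 - I*√29859/303068323 ≈ 5.7439e-5 - 5.7016e-7*I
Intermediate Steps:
1/(√(-29718 + (10755 - 1*10896)) + (16*(-34))*(-32)) = 1/(√(-29718 + (10755 - 10896)) - 544*(-32)) = 1/(√(-29718 - 141) + 17408) = 1/(√(-29859) + 17408) = 1/(I*√29859 + 17408) = 1/(17408 + I*√29859)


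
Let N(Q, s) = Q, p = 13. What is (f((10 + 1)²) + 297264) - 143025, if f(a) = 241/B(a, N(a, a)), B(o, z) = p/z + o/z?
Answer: 20697187/134 ≈ 1.5446e+5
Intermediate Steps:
B(o, z) = 13/z + o/z
f(a) = 241*a/(13 + a) (f(a) = 241/(((13 + a)/a)) = 241*(a/(13 + a)) = 241*a/(13 + a))
(f((10 + 1)²) + 297264) - 143025 = (241*(10 + 1)²/(13 + (10 + 1)²) + 297264) - 143025 = (241*11²/(13 + 11²) + 297264) - 143025 = (241*121/(13 + 121) + 297264) - 143025 = (241*121/134 + 297264) - 143025 = (241*121*(1/134) + 297264) - 143025 = (29161/134 + 297264) - 143025 = 39862537/134 - 143025 = 20697187/134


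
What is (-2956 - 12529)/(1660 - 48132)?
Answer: 15485/46472 ≈ 0.33321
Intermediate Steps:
(-2956 - 12529)/(1660 - 48132) = -15485/(-46472) = -15485*(-1/46472) = 15485/46472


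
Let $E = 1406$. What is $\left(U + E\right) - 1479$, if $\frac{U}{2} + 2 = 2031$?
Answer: $3985$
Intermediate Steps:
$U = 4058$ ($U = -4 + 2 \cdot 2031 = -4 + 4062 = 4058$)
$\left(U + E\right) - 1479 = \left(4058 + 1406\right) - 1479 = 5464 - 1479 = 3985$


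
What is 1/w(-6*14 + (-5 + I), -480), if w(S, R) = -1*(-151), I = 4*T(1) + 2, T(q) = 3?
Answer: 1/151 ≈ 0.0066225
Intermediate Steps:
I = 14 (I = 4*3 + 2 = 12 + 2 = 14)
w(S, R) = 151
1/w(-6*14 + (-5 + I), -480) = 1/151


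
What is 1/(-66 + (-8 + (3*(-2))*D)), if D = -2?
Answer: -1/62 ≈ -0.016129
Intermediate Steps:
1/(-66 + (-8 + (3*(-2))*D)) = 1/(-66 + (-8 + (3*(-2))*(-2))) = 1/(-66 + (-8 - 6*(-2))) = 1/(-66 + (-8 + 12)) = 1/(-66 + 4) = 1/(-62) = -1/62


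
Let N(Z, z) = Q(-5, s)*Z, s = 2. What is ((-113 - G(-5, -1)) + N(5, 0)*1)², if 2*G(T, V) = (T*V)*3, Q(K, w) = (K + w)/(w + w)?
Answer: 247009/16 ≈ 15438.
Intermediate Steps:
Q(K, w) = (K + w)/(2*w) (Q(K, w) = (K + w)/((2*w)) = (K + w)*(1/(2*w)) = (K + w)/(2*w))
G(T, V) = 3*T*V/2 (G(T, V) = ((T*V)*3)/2 = (3*T*V)/2 = 3*T*V/2)
N(Z, z) = -3*Z/4 (N(Z, z) = ((½)*(-5 + 2)/2)*Z = ((½)*(½)*(-3))*Z = -3*Z/4)
((-113 - G(-5, -1)) + N(5, 0)*1)² = ((-113 - 3*(-5)*(-1)/2) - ¾*5*1)² = ((-113 - 1*15/2) - 15/4*1)² = ((-113 - 15/2) - 15/4)² = (-241/2 - 15/4)² = (-497/4)² = 247009/16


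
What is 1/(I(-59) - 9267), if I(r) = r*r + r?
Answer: -1/5845 ≈ -0.00017109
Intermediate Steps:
I(r) = r + r**2 (I(r) = r**2 + r = r + r**2)
1/(I(-59) - 9267) = 1/(-59*(1 - 59) - 9267) = 1/(-59*(-58) - 9267) = 1/(3422 - 9267) = 1/(-5845) = -1/5845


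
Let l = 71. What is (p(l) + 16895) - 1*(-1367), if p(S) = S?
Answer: 18333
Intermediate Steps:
(p(l) + 16895) - 1*(-1367) = (71 + 16895) - 1*(-1367) = 16966 + 1367 = 18333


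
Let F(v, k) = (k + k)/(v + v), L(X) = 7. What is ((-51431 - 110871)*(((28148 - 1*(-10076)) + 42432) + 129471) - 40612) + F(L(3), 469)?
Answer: -34104072899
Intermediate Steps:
F(v, k) = k/v (F(v, k) = (2*k)/((2*v)) = (2*k)*(1/(2*v)) = k/v)
((-51431 - 110871)*(((28148 - 1*(-10076)) + 42432) + 129471) - 40612) + F(L(3), 469) = ((-51431 - 110871)*(((28148 - 1*(-10076)) + 42432) + 129471) - 40612) + 469/7 = (-162302*(((28148 + 10076) + 42432) + 129471) - 40612) + 469*(⅐) = (-162302*((38224 + 42432) + 129471) - 40612) + 67 = (-162302*(80656 + 129471) - 40612) + 67 = (-162302*210127 - 40612) + 67 = (-34104032354 - 40612) + 67 = -34104072966 + 67 = -34104072899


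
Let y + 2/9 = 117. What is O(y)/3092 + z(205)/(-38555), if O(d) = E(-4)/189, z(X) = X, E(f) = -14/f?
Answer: -6837977/1287490248 ≈ -0.0053111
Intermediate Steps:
y = 1051/9 (y = -2/9 + 117 = 1051/9 ≈ 116.78)
O(d) = 1/54 (O(d) = -14/(-4)/189 = -14*(-¼)*(1/189) = (7/2)*(1/189) = 1/54)
O(y)/3092 + z(205)/(-38555) = (1/54)/3092 + 205/(-38555) = (1/54)*(1/3092) + 205*(-1/38555) = 1/166968 - 41/7711 = -6837977/1287490248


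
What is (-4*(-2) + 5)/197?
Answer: 13/197 ≈ 0.065990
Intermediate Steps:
(-4*(-2) + 5)/197 = (8 + 5)/197 = (1/197)*13 = 13/197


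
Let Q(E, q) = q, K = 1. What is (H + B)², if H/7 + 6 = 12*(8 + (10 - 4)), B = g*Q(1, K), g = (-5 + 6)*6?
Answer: 1299600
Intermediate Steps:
g = 6 (g = 1*6 = 6)
B = 6 (B = 6*1 = 6)
H = 1134 (H = -42 + 7*(12*(8 + (10 - 4))) = -42 + 7*(12*(8 + 6)) = -42 + 7*(12*14) = -42 + 7*168 = -42 + 1176 = 1134)
(H + B)² = (1134 + 6)² = 1140² = 1299600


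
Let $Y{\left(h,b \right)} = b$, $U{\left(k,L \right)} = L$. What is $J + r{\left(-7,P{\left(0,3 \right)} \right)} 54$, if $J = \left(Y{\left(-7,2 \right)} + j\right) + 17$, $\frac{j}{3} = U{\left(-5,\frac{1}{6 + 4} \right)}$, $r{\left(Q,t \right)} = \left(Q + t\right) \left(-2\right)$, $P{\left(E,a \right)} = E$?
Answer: $\frac{7753}{10} \approx 775.3$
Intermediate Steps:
$r{\left(Q,t \right)} = - 2 Q - 2 t$
$j = \frac{3}{10}$ ($j = \frac{3}{6 + 4} = \frac{3}{10} \approx 0.3$)
$J = \frac{193}{10}$ ($J = \left(2 + \frac{3}{10}\right) + 17 = \frac{23}{10} + 17 = \frac{193}{10} \approx 19.3$)
$J + r{\left(-7,P{\left(0,3 \right)} \right)} 54 = \frac{193}{10} + \left(\left(-2\right) \left(-7\right) - 0\right) 54 = \frac{193}{10} + \left(14 + 0\right) 54 = \frac{193}{10} + 14 \cdot 54 = \frac{193}{10} + 756 = \frac{7753}{10}$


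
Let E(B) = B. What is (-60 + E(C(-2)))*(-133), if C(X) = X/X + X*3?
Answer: 8645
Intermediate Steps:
C(X) = 1 + 3*X
(-60 + E(C(-2)))*(-133) = (-60 + (1 + 3*(-2)))*(-133) = (-60 + (1 - 6))*(-133) = (-60 - 5)*(-133) = -65*(-133) = 8645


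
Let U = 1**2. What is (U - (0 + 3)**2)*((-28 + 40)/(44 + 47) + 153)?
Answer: -111480/91 ≈ -1225.1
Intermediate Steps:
U = 1
(U - (0 + 3)**2)*((-28 + 40)/(44 + 47) + 153) = (1 - (0 + 3)**2)*((-28 + 40)/(44 + 47) + 153) = (1 - 1*3**2)*(12/91 + 153) = (1 - 1*9)*(12*(1/91) + 153) = (1 - 9)*(12/91 + 153) = -8*13935/91 = -111480/91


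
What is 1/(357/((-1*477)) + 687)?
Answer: 159/109114 ≈ 0.0014572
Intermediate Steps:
1/(357/((-1*477)) + 687) = 1/(357/(-477) + 687) = 1/(357*(-1/477) + 687) = 1/(-119/159 + 687) = 1/(109114/159) = 159/109114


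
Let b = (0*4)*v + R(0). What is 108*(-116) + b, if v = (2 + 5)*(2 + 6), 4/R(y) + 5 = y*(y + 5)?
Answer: -62644/5 ≈ -12529.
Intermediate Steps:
R(y) = 4/(-5 + y*(5 + y)) (R(y) = 4/(-5 + y*(y + 5)) = 4/(-5 + y*(5 + y)))
v = 56 (v = 7*8 = 56)
b = -⅘ (b = (0*4)*56 + 4/(-5 + 0² + 5*0) = 0*56 + 4/(-5 + 0 + 0) = 0 + 4/(-5) = 0 + 4*(-⅕) = 0 - ⅘ = -⅘ ≈ -0.80000)
108*(-116) + b = 108*(-116) - ⅘ = -12528 - ⅘ = -62644/5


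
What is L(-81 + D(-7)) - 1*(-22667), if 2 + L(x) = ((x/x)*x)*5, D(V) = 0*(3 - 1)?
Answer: 22260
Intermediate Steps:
D(V) = 0 (D(V) = 0*2 = 0)
L(x) = -2 + 5*x (L(x) = -2 + ((x/x)*x)*5 = -2 + (1*x)*5 = -2 + x*5 = -2 + 5*x)
L(-81 + D(-7)) - 1*(-22667) = (-2 + 5*(-81 + 0)) - 1*(-22667) = (-2 + 5*(-81)) + 22667 = (-2 - 405) + 22667 = -407 + 22667 = 22260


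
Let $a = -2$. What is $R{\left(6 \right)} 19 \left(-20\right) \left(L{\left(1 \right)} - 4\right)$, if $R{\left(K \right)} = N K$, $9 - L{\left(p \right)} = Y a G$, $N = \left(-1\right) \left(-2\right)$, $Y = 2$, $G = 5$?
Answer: $-114000$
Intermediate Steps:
$N = 2$
$L{\left(p \right)} = 29$ ($L{\left(p \right)} = 9 - 2 \left(-2\right) 5 = 9 - \left(-4\right) 5 = 9 - -20 = 9 + 20 = 29$)
$R{\left(K \right)} = 2 K$
$R{\left(6 \right)} 19 \left(-20\right) \left(L{\left(1 \right)} - 4\right) = 2 \cdot 6 \cdot 19 \left(-20\right) \left(29 - 4\right) = 12 \cdot 19 \left(-20\right) 25 = 228 \left(-20\right) 25 = \left(-4560\right) 25 = -114000$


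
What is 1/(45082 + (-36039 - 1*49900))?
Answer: -1/40857 ≈ -2.4476e-5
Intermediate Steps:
1/(45082 + (-36039 - 1*49900)) = 1/(45082 + (-36039 - 49900)) = 1/(45082 - 85939) = 1/(-40857) = -1/40857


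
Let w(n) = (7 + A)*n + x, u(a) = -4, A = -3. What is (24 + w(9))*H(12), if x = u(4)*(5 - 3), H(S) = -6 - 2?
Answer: -416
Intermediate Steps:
H(S) = -8
x = -8 (x = -4*(5 - 3) = -4*2 = -8)
w(n) = -8 + 4*n (w(n) = (7 - 3)*n - 8 = 4*n - 8 = -8 + 4*n)
(24 + w(9))*H(12) = (24 + (-8 + 4*9))*(-8) = (24 + (-8 + 36))*(-8) = (24 + 28)*(-8) = 52*(-8) = -416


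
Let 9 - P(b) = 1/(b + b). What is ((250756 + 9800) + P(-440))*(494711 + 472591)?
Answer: 110899820560851/440 ≈ 2.5205e+11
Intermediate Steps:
P(b) = 9 - 1/(2*b) (P(b) = 9 - 1/(b + b) = 9 - 1/(2*b))
((250756 + 9800) + P(-440))*(494711 + 472591) = ((250756 + 9800) + (9 - 1/2/(-440)))*(494711 + 472591) = (260556 + (9 - 1/2*(-1/440)))*967302 = (260556 + (9 + 1/880))*967302 = (260556 + 7921/880)*967302 = (229297201/880)*967302 = 110899820560851/440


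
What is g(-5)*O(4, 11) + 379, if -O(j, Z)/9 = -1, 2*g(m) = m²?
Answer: 983/2 ≈ 491.50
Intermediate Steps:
g(m) = m²/2
O(j, Z) = 9 (O(j, Z) = -9*(-1) = 9)
g(-5)*O(4, 11) + 379 = ((½)*(-5)²)*9 + 379 = ((½)*25)*9 + 379 = (25/2)*9 + 379 = 225/2 + 379 = 983/2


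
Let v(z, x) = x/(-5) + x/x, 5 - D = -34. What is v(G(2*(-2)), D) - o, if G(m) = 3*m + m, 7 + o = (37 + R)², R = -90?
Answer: -14044/5 ≈ -2808.8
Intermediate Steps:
D = 39 (D = 5 - 1*(-34) = 5 + 34 = 39)
o = 2802 (o = -7 + (37 - 90)² = -7 + (-53)² = -7 + 2809 = 2802)
G(m) = 4*m
v(z, x) = 1 - x/5 (v(z, x) = x*(-⅕) + 1 = -x/5 + 1 = 1 - x/5)
v(G(2*(-2)), D) - o = (1 - ⅕*39) - 1*2802 = (1 - 39/5) - 2802 = -34/5 - 2802 = -14044/5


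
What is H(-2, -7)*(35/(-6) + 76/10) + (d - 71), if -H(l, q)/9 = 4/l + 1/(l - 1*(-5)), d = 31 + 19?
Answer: 11/2 ≈ 5.5000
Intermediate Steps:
d = 50
H(l, q) = -36/l - 9/(5 + l) (H(l, q) = -9*(4/l + 1/(l - 1*(-5))) = -9*(4/l + 1/(l + 5)) = -9*(4/l + 1/(5 + l)) = -9*(1/(5 + l) + 4/l) = -36/l - 9/(5 + l))
H(-2, -7)*(35/(-6) + 76/10) + (d - 71) = (45*(-4 - 1*(-2))/(-2*(5 - 2)))*(35/(-6) + 76/10) + (50 - 71) = (45*(-1/2)*(-4 + 2)/3)*(35*(-1/6) + 76*(1/10)) - 21 = (45*(-1/2)*(1/3)*(-2))*(-35/6 + 38/5) - 21 = 15*(53/30) - 21 = 53/2 - 21 = 11/2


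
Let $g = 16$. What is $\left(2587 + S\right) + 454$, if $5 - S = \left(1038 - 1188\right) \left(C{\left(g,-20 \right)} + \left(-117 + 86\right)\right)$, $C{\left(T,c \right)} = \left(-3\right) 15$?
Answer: $-8354$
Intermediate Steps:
$C{\left(T,c \right)} = -45$
$S = -11395$ ($S = 5 - \left(1038 - 1188\right) \left(-45 + \left(-117 + 86\right)\right) = 5 - - 150 \left(-45 - 31\right) = 5 - \left(-150\right) \left(-76\right) = 5 - 11400 = -11395$)
$\left(2587 + S\right) + 454 = \left(2587 - 11395\right) + 454 = -8808 + 454 = -8354$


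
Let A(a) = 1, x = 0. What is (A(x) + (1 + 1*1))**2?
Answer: 9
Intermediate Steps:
(A(x) + (1 + 1*1))**2 = (1 + (1 + 1*1))**2 = (1 + (1 + 1))**2 = (1 + 2)**2 = 3**2 = 9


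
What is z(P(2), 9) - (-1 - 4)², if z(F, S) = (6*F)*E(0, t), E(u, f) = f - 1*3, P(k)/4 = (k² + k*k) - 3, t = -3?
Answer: -745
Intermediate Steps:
P(k) = -12 + 8*k² (P(k) = 4*((k² + k*k) - 3) = 4*((k² + k²) - 3) = 4*(2*k² - 3) = 4*(-3 + 2*k²) = -12 + 8*k²)
E(u, f) = -3 + f (E(u, f) = f - 3 = -3 + f)
z(F, S) = -36*F (z(F, S) = (6*F)*(-3 - 3) = (6*F)*(-6) = -36*F)
z(P(2), 9) - (-1 - 4)² = -36*(-12 + 8*2²) - (-1 - 4)² = -36*(-12 + 8*4) - 1*(-5)² = -36*(-12 + 32) - 1*25 = -36*20 - 25 = -720 - 25 = -745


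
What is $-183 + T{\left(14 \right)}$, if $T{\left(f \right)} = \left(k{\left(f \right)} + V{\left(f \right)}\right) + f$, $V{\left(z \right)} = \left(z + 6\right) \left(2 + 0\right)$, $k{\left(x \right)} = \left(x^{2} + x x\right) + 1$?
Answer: $264$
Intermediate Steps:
$k{\left(x \right)} = 1 + 2 x^{2}$ ($k{\left(x \right)} = \left(x^{2} + x^{2}\right) + 1 = 2 x^{2} + 1 = 1 + 2 x^{2}$)
$V{\left(z \right)} = 12 + 2 z$ ($V{\left(z \right)} = \left(6 + z\right) 2 = 12 + 2 z$)
$T{\left(f \right)} = 13 + 2 f^{2} + 3 f$ ($T{\left(f \right)} = \left(\left(1 + 2 f^{2}\right) + \left(12 + 2 f\right)\right) + f = \left(13 + 2 f + 2 f^{2}\right) + f = 13 + 2 f^{2} + 3 f$)
$-183 + T{\left(14 \right)} = -183 + \left(13 + 2 \cdot 14^{2} + 3 \cdot 14\right) = -183 + \left(13 + 2 \cdot 196 + 42\right) = -183 + \left(13 + 392 + 42\right) = -183 + 447 = 264$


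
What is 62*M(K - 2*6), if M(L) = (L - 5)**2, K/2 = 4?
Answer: 5022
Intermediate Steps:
K = 8 (K = 2*4 = 8)
M(L) = (-5 + L)**2
62*M(K - 2*6) = 62*(-5 + (8 - 2*6))**2 = 62*(-5 + (8 - 12))**2 = 62*(-5 - 4)**2 = 62*(-9)**2 = 62*81 = 5022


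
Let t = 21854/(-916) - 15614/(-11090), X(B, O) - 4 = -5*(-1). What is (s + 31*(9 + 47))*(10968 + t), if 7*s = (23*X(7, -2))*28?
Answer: 35636302530622/1269805 ≈ 2.8064e+7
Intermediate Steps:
X(B, O) = 9 (X(B, O) = 4 - 5*(-1) = 4 + 5 = 9)
t = -57014609/2539610 (t = 21854*(-1/916) - 15614*(-1/11090) = -10927/458 + 7807/5545 = -57014609/2539610 ≈ -22.450)
s = 828 (s = ((23*9)*28)/7 = (207*28)/7 = (⅐)*5796 = 828)
(s + 31*(9 + 47))*(10968 + t) = (828 + 31*(9 + 47))*(10968 - 57014609/2539610) = (828 + 31*56)*(27797427871/2539610) = (828 + 1736)*(27797427871/2539610) = 2564*(27797427871/2539610) = 35636302530622/1269805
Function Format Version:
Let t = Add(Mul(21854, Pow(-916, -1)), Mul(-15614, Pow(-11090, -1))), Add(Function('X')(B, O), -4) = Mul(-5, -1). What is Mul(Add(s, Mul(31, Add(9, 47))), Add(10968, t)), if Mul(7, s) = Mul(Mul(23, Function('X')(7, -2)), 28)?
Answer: Rational(35636302530622, 1269805) ≈ 2.8064e+7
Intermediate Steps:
Function('X')(B, O) = 9 (Function('X')(B, O) = Add(4, Mul(-5, -1)) = Add(4, 5) = 9)
t = Rational(-57014609, 2539610) (t = Add(Mul(21854, Rational(-1, 916)), Mul(-15614, Rational(-1, 11090))) = Add(Rational(-10927, 458), Rational(7807, 5545)) = Rational(-57014609, 2539610) ≈ -22.450)
s = 828 (s = Mul(Rational(1, 7), Mul(Mul(23, 9), 28)) = Mul(Rational(1, 7), Mul(207, 28)) = Mul(Rational(1, 7), 5796) = 828)
Mul(Add(s, Mul(31, Add(9, 47))), Add(10968, t)) = Mul(Add(828, Mul(31, Add(9, 47))), Add(10968, Rational(-57014609, 2539610))) = Mul(Add(828, Mul(31, 56)), Rational(27797427871, 2539610)) = Mul(Add(828, 1736), Rational(27797427871, 2539610)) = Mul(2564, Rational(27797427871, 2539610)) = Rational(35636302530622, 1269805)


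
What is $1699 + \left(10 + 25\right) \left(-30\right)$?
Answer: $649$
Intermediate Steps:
$1699 + \left(10 + 25\right) \left(-30\right) = 1699 + 35 \left(-30\right) = 1699 - 1050 = 649$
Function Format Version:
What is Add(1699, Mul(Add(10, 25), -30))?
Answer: 649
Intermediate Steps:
Add(1699, Mul(Add(10, 25), -30)) = Add(1699, Mul(35, -30)) = Add(1699, -1050) = 649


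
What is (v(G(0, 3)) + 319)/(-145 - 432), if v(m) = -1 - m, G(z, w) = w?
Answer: -315/577 ≈ -0.54593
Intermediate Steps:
(v(G(0, 3)) + 319)/(-145 - 432) = ((-1 - 1*3) + 319)/(-145 - 432) = ((-1 - 3) + 319)/(-577) = (-4 + 319)*(-1/577) = 315*(-1/577) = -315/577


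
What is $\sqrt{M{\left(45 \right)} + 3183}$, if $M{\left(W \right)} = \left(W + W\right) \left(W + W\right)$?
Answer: $\sqrt{11283} \approx 106.22$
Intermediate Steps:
$M{\left(W \right)} = 4 W^{2}$ ($M{\left(W \right)} = 2 W 2 W = 4 W^{2}$)
$\sqrt{M{\left(45 \right)} + 3183} = \sqrt{4 \cdot 45^{2} + 3183} = \sqrt{4 \cdot 2025 + 3183} = \sqrt{8100 + 3183} = \sqrt{11283}$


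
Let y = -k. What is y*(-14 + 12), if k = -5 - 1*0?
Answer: -10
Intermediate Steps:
k = -5 (k = -5 + 0 = -5)
y = 5 (y = -1*(-5) = 5)
y*(-14 + 12) = 5*(-14 + 12) = 5*(-2) = -10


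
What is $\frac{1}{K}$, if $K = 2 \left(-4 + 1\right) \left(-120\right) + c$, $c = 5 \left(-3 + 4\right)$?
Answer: $\frac{1}{725} \approx 0.0013793$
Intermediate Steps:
$c = 5$ ($c = 5 \cdot 1 = 5$)
$K = 725$ ($K = 2 \left(-4 + 1\right) \left(-120\right) + 5 = 2 \left(-3\right) \left(-120\right) + 5 = \left(-6\right) \left(-120\right) + 5 = 720 + 5 = 725$)
$\frac{1}{K} = \frac{1}{725}$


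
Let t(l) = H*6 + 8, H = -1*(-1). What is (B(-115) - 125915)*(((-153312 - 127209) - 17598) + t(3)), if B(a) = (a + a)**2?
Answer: 21766136575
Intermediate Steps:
H = 1
B(a) = 4*a**2 (B(a) = (2*a)**2 = 4*a**2)
t(l) = 14 (t(l) = 1*6 + 8 = 6 + 8 = 14)
(B(-115) - 125915)*(((-153312 - 127209) - 17598) + t(3)) = (4*(-115)**2 - 125915)*(((-153312 - 127209) - 17598) + 14) = (4*13225 - 125915)*((-280521 - 17598) + 14) = (52900 - 125915)*(-298119 + 14) = -73015*(-298105) = 21766136575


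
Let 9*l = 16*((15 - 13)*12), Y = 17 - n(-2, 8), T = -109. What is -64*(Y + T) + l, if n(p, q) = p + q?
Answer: 18944/3 ≈ 6314.7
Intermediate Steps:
Y = 11 (Y = 17 - (-2 + 8) = 17 - 1*6 = 17 - 6 = 11)
l = 128/3 (l = (16*((15 - 13)*12))/9 = (16*(2*12))/9 = (16*24)/9 = (1/9)*384 = 128/3 ≈ 42.667)
-64*(Y + T) + l = -64*(11 - 109) + 128/3 = -64*(-98) + 128/3 = 6272 + 128/3 = 18944/3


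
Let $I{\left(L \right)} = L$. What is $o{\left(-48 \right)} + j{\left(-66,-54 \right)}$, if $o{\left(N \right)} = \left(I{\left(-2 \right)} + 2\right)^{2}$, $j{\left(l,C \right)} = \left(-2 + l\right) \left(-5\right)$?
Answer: $340$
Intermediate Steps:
$j{\left(l,C \right)} = 10 - 5 l$
$o{\left(N \right)} = 0$ ($o{\left(N \right)} = \left(-2 + 2\right)^{2} = 0^{2} = 0$)
$o{\left(-48 \right)} + j{\left(-66,-54 \right)} = 0 + \left(10 - -330\right) = 0 + \left(10 + 330\right) = 0 + 340 = 340$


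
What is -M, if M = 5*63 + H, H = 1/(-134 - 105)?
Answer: -75284/239 ≈ -315.00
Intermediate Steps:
H = -1/239 (H = 1/(-239) = -1/239 ≈ -0.0041841)
M = 75284/239 (M = 5*63 - 1/239 = 315 - 1/239 = 75284/239 ≈ 315.00)
-M = -1*75284/239 = -75284/239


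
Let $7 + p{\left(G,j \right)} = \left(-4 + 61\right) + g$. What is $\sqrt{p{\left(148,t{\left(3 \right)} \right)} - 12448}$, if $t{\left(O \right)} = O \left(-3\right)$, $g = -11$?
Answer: $i \sqrt{12409} \approx 111.4 i$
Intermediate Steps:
$t{\left(O \right)} = - 3 O$
$p{\left(G,j \right)} = 39$ ($p{\left(G,j \right)} = -7 + \left(\left(-4 + 61\right) - 11\right) = -7 + \left(57 - 11\right) = -7 + 46 = 39$)
$\sqrt{p{\left(148,t{\left(3 \right)} \right)} - 12448} = \sqrt{39 - 12448} = \sqrt{-12409} = i \sqrt{12409}$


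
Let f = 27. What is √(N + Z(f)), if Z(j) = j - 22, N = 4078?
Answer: √4083 ≈ 63.898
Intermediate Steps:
Z(j) = -22 + j
√(N + Z(f)) = √(4078 + (-22 + 27)) = √(4078 + 5) = √4083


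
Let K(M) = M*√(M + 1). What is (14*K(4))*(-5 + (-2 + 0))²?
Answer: 2744*√5 ≈ 6135.8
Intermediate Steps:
K(M) = M*√(1 + M)
(14*K(4))*(-5 + (-2 + 0))² = (14*(4*√(1 + 4)))*(-5 + (-2 + 0))² = (14*(4*√5))*(-5 - 2)² = (56*√5)*(-7)² = (56*√5)*49 = 2744*√5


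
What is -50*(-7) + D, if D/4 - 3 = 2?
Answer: 370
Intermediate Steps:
D = 20 (D = 12 + 4*2 = 12 + 8 = 20)
-50*(-7) + D = -50*(-7) + 20 = 350 + 20 = 370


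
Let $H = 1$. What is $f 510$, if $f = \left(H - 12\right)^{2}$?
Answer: $61710$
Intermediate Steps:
$f = 121$ ($f = \left(1 - 12\right)^{2} = \left(-11\right)^{2} = 121$)
$f 510 = 121 \cdot 510 = 61710$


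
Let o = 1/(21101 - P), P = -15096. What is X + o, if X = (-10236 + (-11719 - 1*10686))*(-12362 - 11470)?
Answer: 28157657593465/36197 ≈ 7.7790e+8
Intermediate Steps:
X = 777900312 (X = (-10236 + (-11719 - 10686))*(-23832) = (-10236 - 22405)*(-23832) = -32641*(-23832) = 777900312)
o = 1/36197 (o = 1/(21101 - 1*(-15096)) = 1/(21101 + 15096) = 1/36197 ≈ 2.7627e-5)
X + o = 777900312 + 1/36197 = 28157657593465/36197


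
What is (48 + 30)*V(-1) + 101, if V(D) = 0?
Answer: 101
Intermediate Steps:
(48 + 30)*V(-1) + 101 = (48 + 30)*0 + 101 = 78*0 + 101 = 0 + 101 = 101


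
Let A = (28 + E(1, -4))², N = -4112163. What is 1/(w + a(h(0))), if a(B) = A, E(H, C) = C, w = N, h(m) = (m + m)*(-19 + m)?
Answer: -1/4111587 ≈ -2.4322e-7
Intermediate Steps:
h(m) = 2*m*(-19 + m) (h(m) = (2*m)*(-19 + m) = 2*m*(-19 + m))
w = -4112163
A = 576 (A = (28 - 4)² = 24² = 576)
a(B) = 576
1/(w + a(h(0))) = 1/(-4112163 + 576) = 1/(-4111587) = -1/4111587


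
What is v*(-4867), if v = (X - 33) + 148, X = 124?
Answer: -1163213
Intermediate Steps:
v = 239 (v = (124 - 33) + 148 = 91 + 148 = 239)
v*(-4867) = 239*(-4867) = -1163213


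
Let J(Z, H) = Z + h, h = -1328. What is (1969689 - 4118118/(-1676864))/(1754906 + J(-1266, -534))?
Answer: 550484115569/489731484928 ≈ 1.1241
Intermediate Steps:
J(Z, H) = -1328 + Z (J(Z, H) = Z - 1328 = -1328 + Z)
(1969689 - 4118118/(-1676864))/(1754906 + J(-1266, -534)) = (1969689 - 4118118/(-1676864))/(1754906 + (-1328 - 1266)) = (1969689 - 4118118*(-1/1676864))/(1754906 - 2594) = (1969689 + 2059059/838432)/1752312 = (1651452346707/838432)*(1/1752312) = 550484115569/489731484928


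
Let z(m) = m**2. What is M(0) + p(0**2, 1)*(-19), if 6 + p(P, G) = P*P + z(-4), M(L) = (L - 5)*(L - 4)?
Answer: -170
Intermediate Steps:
M(L) = (-5 + L)*(-4 + L)
p(P, G) = 10 + P**2 (p(P, G) = -6 + (P*P + (-4)**2) = -6 + (P**2 + 16) = -6 + (16 + P**2) = 10 + P**2)
M(0) + p(0**2, 1)*(-19) = (20 + 0**2 - 9*0) + (10 + (0**2)**2)*(-19) = (20 + 0 + 0) + (10 + 0**2)*(-19) = 20 + (10 + 0)*(-19) = 20 + 10*(-19) = 20 - 190 = -170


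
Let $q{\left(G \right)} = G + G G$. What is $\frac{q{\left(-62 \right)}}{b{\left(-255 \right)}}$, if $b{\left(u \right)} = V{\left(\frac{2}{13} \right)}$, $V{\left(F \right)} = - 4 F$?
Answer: $- \frac{24583}{4} \approx -6145.8$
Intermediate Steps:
$b{\left(u \right)} = - \frac{8}{13}$ ($b{\left(u \right)} = - 4 \cdot \frac{2}{13} = - 4 \cdot 2 \cdot \frac{1}{13} = \left(-4\right) \frac{2}{13} = - \frac{8}{13}$)
$q{\left(G \right)} = G + G^{2}$
$\frac{q{\left(-62 \right)}}{b{\left(-255 \right)}} = \frac{\left(-62\right) \left(1 - 62\right)}{- \frac{8}{13}} = \left(-62\right) \left(-61\right) \left(- \frac{13}{8}\right) = 3782 \left(- \frac{13}{8}\right) = - \frac{24583}{4}$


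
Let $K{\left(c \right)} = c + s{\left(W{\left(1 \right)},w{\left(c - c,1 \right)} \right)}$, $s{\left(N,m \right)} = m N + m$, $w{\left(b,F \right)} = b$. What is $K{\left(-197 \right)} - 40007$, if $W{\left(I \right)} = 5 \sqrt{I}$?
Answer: $-40204$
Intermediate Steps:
$s{\left(N,m \right)} = m + N m$ ($s{\left(N,m \right)} = N m + m = m + N m$)
$K{\left(c \right)} = c$ ($K{\left(c \right)} = c + \left(c - c\right) \left(1 + 5 \sqrt{1}\right) = c + 0 \left(1 + 5 \cdot 1\right) = c + 0 \left(1 + 5\right) = c + 0 \cdot 6 = c + 0 = c$)
$K{\left(-197 \right)} - 40007 = -197 - 40007 = -40204$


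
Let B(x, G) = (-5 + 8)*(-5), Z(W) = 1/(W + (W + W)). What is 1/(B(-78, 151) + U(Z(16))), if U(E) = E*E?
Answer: -2304/34559 ≈ -0.066669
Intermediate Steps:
Z(W) = 1/(3*W) (Z(W) = 1/(W + 2*W) = 1/(3*W))
B(x, G) = -15 (B(x, G) = 3*(-5) = -15)
U(E) = E²
1/(B(-78, 151) + U(Z(16))) = 1/(-15 + ((⅓)/16)²) = 1/(-15 + ((⅓)*(1/16))²) = 1/(-15 + (1/48)²) = 1/(-15 + 1/2304) = 1/(-34559/2304) = -2304/34559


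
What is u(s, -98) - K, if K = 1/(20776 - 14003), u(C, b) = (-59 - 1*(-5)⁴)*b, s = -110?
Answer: 454007735/6773 ≈ 67032.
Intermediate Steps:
u(C, b) = -684*b (u(C, b) = (-59 - 1*625)*b = (-59 - 625)*b = -684*b)
K = 1/6773 ≈ 0.00014765
u(s, -98) - K = -684*(-98) - 1*1/6773 = 67032 - 1/6773 = 454007735/6773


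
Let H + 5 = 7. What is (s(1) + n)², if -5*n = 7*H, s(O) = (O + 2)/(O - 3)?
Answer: 1849/100 ≈ 18.490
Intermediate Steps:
H = 2 (H = -5 + 7 = 2)
s(O) = (2 + O)/(-3 + O)
n = -14/5 (n = -7*2/5 = -⅕*14 = -14/5 ≈ -2.8000)
(s(1) + n)² = ((2 + 1)/(-3 + 1) - 14/5)² = (3/(-2) - 14/5)² = (-½*3 - 14/5)² = (-3/2 - 14/5)² = (-43/10)² = 1849/100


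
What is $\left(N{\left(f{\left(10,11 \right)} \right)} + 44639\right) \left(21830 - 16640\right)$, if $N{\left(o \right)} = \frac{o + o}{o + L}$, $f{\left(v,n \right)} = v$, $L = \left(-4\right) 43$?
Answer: $\frac{6255245770}{27} \approx 2.3168 \cdot 10^{8}$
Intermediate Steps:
$L = -172$
$N{\left(o \right)} = \frac{2 o}{-172 + o}$ ($N{\left(o \right)} = \frac{o + o}{o - 172} = \frac{2 o}{-172 + o}$)
$\left(N{\left(f{\left(10,11 \right)} \right)} + 44639\right) \left(21830 - 16640\right) = \left(2 \cdot 10 \frac{1}{-172 + 10} + 44639\right) \left(21830 - 16640\right) = \left(2 \cdot 10 \frac{1}{-162} + 44639\right) \left(21830 - 16640\right) = \left(2 \cdot 10 \left(- \frac{1}{162}\right) + 44639\right) 5190 = \left(- \frac{10}{81} + 44639\right) 5190 = \frac{3615749}{81} \cdot 5190 = \frac{6255245770}{27}$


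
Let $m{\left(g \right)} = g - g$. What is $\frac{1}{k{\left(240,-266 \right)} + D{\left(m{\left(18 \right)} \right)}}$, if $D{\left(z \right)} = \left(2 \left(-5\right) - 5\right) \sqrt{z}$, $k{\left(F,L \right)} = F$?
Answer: $\frac{1}{240} \approx 0.0041667$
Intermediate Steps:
$m{\left(g \right)} = 0$
$D{\left(z \right)} = - 15 \sqrt{z}$ ($D{\left(z \right)} = \left(-10 - 5\right) \sqrt{z} = - 15 \sqrt{z}$)
$\frac{1}{k{\left(240,-266 \right)} + D{\left(m{\left(18 \right)} \right)}} = \frac{1}{240 - 15 \sqrt{0}} = \frac{1}{240 - 0} = \frac{1}{240 + 0} = \frac{1}{240}$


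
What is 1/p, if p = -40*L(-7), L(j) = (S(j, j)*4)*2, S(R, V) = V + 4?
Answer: 1/960 ≈ 0.0010417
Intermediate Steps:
S(R, V) = 4 + V
L(j) = 32 + 8*j (L(j) = ((4 + j)*4)*2 = (16 + 4*j)*2 = 32 + 8*j)
p = 960 (p = -40*(32 + 8*(-7)) = -40*(32 - 56) = -40*(-24) = 960)
1/p = 1/960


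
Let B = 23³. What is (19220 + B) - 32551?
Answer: -1164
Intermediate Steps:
B = 12167
(19220 + B) - 32551 = (19220 + 12167) - 32551 = 31387 - 32551 = -1164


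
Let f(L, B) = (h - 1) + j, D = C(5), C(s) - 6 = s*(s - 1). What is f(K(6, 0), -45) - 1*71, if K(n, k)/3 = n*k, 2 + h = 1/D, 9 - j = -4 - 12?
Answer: -1273/26 ≈ -48.962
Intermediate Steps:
C(s) = 6 + s*(-1 + s) (C(s) = 6 + s*(s - 1) = 6 + s*(-1 + s))
D = 26 (D = 6 + 5**2 - 1*5 = 6 + 25 - 5 = 26)
j = 25 (j = 9 - (-4 - 12) = 9 - 1*(-16) = 9 + 16 = 25)
h = -51/26 (h = -2 + 1/26 = -51/26 ≈ -1.9615)
K(n, k) = 3*k*n (K(n, k) = 3*(n*k) = 3*(k*n) = 3*k*n)
f(L, B) = 573/26 (f(L, B) = (-51/26 - 1) + 25 = -77/26 + 25 = 573/26)
f(K(6, 0), -45) - 1*71 = 573/26 - 1*71 = 573/26 - 71 = -1273/26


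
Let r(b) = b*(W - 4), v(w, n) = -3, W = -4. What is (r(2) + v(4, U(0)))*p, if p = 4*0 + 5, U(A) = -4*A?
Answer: -95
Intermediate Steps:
r(b) = -8*b (r(b) = b*(-4 - 4) = b*(-8) = -8*b)
p = 5 (p = 0 + 5 = 5)
(r(2) + v(4, U(0)))*p = (-8*2 - 3)*5 = (-16 - 3)*5 = -19*5 = -95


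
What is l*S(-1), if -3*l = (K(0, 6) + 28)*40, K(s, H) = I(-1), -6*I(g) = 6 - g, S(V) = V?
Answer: 3220/9 ≈ 357.78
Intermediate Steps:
I(g) = -1 + g/6 (I(g) = -(6 - g)/6 = -1 + g/6)
K(s, H) = -7/6 (K(s, H) = -1 + (1/6)*(-1) = -1 - 1/6 = -7/6)
l = -3220/9 (l = -(-7/6 + 28)*40/3 = -161*40/18 = -1/3*3220/3 = -3220/9 ≈ -357.78)
l*S(-1) = -3220/9*(-1) = 3220/9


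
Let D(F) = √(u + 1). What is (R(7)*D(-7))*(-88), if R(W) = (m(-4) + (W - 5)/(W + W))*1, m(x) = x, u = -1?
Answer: 0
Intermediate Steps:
D(F) = 0 (D(F) = √(-1 + 1) = √0 = 0)
R(W) = -4 + (-5 + W)/(2*W) (R(W) = (-4 + (W - 5)/(W + W))*1 = (-4 + (-5 + W)/((2*W)))*1 = (-4 + (-5 + W)*(1/(2*W)))*1 = (-4 + (-5 + W)/(2*W))*1 = -4 + (-5 + W)/(2*W))
(R(7)*D(-7))*(-88) = (((½)*(-5 - 7*7)/7)*0)*(-88) = (((½)*(⅐)*(-5 - 49))*0)*(-88) = (((½)*(⅐)*(-54))*0)*(-88) = -27/7*0*(-88) = 0*(-88) = 0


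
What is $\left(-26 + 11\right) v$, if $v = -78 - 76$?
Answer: $2310$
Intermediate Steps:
$v = -154$
$\left(-26 + 11\right) v = \left(-26 + 11\right) \left(-154\right) = \left(-15\right) \left(-154\right) = 2310$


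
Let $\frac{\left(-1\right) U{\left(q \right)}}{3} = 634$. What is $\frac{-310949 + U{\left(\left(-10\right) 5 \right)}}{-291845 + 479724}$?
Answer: $- \frac{312851}{187879} \approx -1.6652$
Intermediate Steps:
$U{\left(q \right)} = -1902$ ($U{\left(q \right)} = \left(-3\right) 634 = -1902$)
$\frac{-310949 + U{\left(\left(-10\right) 5 \right)}}{-291845 + 479724} = \frac{-310949 - 1902}{-291845 + 479724} = - \frac{312851}{187879}$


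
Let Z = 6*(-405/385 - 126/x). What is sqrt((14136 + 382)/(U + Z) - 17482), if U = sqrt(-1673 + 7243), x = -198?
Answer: sqrt(4474430 - 1346114*sqrt(5570))/sqrt(-192 + 77*sqrt(5570)) ≈ 131.46*I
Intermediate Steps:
U = sqrt(5570) ≈ 74.632
Z = -192/77 (Z = 6*(-405/385 - 126/(-198)) = 6*(-405*1/385 - 126*(-1/198)) = 6*(-81/77 + 7/11) = 6*(-32/77) = -192/77 ≈ -2.4935)
sqrt((14136 + 382)/(U + Z) - 17482) = sqrt((14136 + 382)/(sqrt(5570) - 192/77) - 17482) = sqrt(14518/(-192/77 + sqrt(5570)) - 17482) = sqrt(-17482 + 14518/(-192/77 + sqrt(5570)))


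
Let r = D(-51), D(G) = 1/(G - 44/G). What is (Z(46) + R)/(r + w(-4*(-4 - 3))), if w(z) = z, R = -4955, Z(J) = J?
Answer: -12552313/71545 ≈ -175.45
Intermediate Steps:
r = -51/2557 (r = -51/(-44 + (-51)²) = -51/(-44 + 2601) = -51/2557 ≈ -0.019945)
(Z(46) + R)/(r + w(-4*(-4 - 3))) = (46 - 4955)/(-51/2557 - 4*(-4 - 3)) = -4909/(-51/2557 - 4*(-7)) = -4909/(-51/2557 + 28) = -4909/71545/2557 = -4909*2557/71545 = -12552313/71545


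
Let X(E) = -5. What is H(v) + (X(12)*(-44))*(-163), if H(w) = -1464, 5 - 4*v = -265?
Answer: -37324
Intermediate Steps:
v = 135/2 (v = 5/4 - ¼*(-265) = 5/4 + 265/4 = 135/2 ≈ 67.500)
H(v) + (X(12)*(-44))*(-163) = -1464 - 5*(-44)*(-163) = -1464 + 220*(-163) = -1464 - 35860 = -37324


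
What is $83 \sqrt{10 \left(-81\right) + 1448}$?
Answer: $83 \sqrt{638} \approx 2096.5$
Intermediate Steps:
$83 \sqrt{10 \left(-81\right) + 1448} = 83 \sqrt{-810 + 1448} = 83 \sqrt{638}$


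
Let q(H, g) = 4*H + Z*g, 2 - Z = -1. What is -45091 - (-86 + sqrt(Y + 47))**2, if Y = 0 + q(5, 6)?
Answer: -52572 + 172*sqrt(85) ≈ -50986.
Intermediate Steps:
Z = 3 (Z = 2 - 1*(-1) = 2 + 1 = 3)
q(H, g) = 3*g + 4*H (q(H, g) = 4*H + 3*g = 3*g + 4*H)
Y = 38 (Y = 0 + (3*6 + 4*5) = 0 + (18 + 20) = 0 + 38 = 38)
-45091 - (-86 + sqrt(Y + 47))**2 = -45091 - (-86 + sqrt(38 + 47))**2 = -45091 - (-86 + sqrt(85))**2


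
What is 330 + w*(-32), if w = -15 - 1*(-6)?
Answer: 618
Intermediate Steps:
w = -9 (w = -15 + 6 = -9)
330 + w*(-32) = 330 - 9*(-32) = 330 + 288 = 618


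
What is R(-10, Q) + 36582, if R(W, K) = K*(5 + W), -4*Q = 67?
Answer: 146663/4 ≈ 36666.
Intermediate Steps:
Q = -67/4 (Q = -¼*67 = -67/4 ≈ -16.750)
R(-10, Q) + 36582 = -67*(5 - 10)/4 + 36582 = -67/4*(-5) + 36582 = 335/4 + 36582 = 146663/4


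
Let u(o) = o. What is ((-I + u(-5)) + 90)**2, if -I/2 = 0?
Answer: 7225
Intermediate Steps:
I = 0 (I = -2*0 = 0)
((-I + u(-5)) + 90)**2 = ((-1*0 - 5) + 90)**2 = ((0 - 5) + 90)**2 = (-5 + 90)**2 = 85**2 = 7225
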